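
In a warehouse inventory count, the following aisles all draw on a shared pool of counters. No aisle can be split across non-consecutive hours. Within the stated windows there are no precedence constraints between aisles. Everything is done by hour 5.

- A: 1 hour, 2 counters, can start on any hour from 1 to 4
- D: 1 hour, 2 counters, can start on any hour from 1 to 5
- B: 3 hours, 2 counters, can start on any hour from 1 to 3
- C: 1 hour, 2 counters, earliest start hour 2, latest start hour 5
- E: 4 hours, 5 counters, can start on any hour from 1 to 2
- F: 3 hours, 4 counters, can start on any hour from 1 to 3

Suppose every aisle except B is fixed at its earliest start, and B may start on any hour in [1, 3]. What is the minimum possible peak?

B@1: h1:15  h2:13  h3:11  h4:5  h5:0 → peak 15
B@2: h1:13  h2:13  h3:11  h4:7  h5:0 → peak 13
B@3: h1:13  h2:11  h3:11  h4:7  h5:2 → peak 13
Best is B@2, peak 13.

13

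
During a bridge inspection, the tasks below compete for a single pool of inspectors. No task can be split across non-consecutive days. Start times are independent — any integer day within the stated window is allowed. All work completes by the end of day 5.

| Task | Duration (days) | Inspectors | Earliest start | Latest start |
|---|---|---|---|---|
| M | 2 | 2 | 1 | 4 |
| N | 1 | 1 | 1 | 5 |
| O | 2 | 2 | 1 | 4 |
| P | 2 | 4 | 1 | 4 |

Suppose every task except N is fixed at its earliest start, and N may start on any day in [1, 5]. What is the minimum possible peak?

8

N@1: d1:9  d2:8  d3:0  d4:0  d5:0 → peak 9
N@2: d1:8  d2:9  d3:0  d4:0  d5:0 → peak 9
N@3: d1:8  d2:8  d3:1  d4:0  d5:0 → peak 8
N@4: d1:8  d2:8  d3:0  d4:1  d5:0 → peak 8
N@5: d1:8  d2:8  d3:0  d4:0  d5:1 → peak 8
Best is N@3, peak 8.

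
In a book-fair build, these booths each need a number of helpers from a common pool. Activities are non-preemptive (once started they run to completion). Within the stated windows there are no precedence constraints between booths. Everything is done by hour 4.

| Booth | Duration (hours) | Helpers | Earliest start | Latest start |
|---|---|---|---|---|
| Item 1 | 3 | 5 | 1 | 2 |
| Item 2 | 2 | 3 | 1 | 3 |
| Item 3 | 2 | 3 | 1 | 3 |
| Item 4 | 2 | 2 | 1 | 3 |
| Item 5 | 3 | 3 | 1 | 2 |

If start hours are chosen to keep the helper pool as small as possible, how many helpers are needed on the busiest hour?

Early-start (Item 1@1, Item 2@1, Item 3@1, Item 4@1, Item 5@1) gives peak 16: h1:16  h2:16  h3:8  h4:0.
Shift Item 3→3.
Schedule Item 1@1, Item 2@1, Item 3@3, Item 4@1, Item 5@1: h1:13  h2:13  h3:11  h4:3 — peak 13.

13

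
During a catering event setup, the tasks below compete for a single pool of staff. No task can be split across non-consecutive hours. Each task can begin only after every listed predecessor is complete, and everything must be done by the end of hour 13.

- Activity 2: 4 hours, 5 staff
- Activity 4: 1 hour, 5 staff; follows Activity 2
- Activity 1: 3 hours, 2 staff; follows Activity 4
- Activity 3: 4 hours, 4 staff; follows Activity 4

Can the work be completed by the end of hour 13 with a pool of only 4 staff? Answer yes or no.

no

The minimum achievable peak is 5; 4 < 5, so no feasible schedule stays within the cap.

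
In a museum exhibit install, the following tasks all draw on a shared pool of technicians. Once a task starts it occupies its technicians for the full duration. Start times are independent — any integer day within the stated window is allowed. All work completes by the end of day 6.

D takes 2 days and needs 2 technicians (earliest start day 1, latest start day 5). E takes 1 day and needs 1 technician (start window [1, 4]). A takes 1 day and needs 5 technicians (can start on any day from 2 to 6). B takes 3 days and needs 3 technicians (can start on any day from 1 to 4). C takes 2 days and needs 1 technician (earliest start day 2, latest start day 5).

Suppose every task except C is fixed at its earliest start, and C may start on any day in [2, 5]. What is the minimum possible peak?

C@2: d1:6  d2:11  d3:4  d4:0  d5:0  d6:0 → peak 11
C@3: d1:6  d2:10  d3:4  d4:1  d5:0  d6:0 → peak 10
C@4: d1:6  d2:10  d3:3  d4:1  d5:1  d6:0 → peak 10
C@5: d1:6  d2:10  d3:3  d4:0  d5:1  d6:1 → peak 10
Best is C@3, peak 10.

10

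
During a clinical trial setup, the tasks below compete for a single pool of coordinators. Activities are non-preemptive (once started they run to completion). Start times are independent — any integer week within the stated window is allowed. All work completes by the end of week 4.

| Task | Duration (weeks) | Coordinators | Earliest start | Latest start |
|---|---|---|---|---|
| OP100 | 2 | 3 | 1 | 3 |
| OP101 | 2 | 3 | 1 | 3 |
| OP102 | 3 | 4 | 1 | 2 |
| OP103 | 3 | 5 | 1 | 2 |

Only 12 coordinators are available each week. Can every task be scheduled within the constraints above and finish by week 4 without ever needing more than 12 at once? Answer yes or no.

yes

Schedule OP100@1, OP101@3, OP102@1, OP103@1: w1:12  w2:12  w3:12  w4:3 — peak 12 ≤ 12.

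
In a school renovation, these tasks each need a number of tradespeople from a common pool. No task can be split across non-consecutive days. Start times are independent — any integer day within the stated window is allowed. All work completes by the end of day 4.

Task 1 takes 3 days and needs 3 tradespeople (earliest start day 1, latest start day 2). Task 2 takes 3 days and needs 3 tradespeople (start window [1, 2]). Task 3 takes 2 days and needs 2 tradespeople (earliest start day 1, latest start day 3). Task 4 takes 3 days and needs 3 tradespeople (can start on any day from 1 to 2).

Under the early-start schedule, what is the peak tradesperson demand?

11

Early-start schedule: Task 1@1, Task 2@1, Task 3@1, Task 4@1.
Load per day: day 1: 11, day 2: 11, day 3: 9, day 4: 0.
Peak is 11.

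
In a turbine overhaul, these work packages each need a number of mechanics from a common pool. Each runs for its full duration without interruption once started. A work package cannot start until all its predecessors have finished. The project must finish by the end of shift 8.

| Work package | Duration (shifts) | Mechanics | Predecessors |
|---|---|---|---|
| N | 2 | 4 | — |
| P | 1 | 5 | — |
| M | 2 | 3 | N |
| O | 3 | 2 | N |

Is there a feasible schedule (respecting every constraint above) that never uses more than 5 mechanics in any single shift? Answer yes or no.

yes

Schedule N@1, P@3, M@4, O@4: s1:4  s2:4  s3:5  s4:5  s5:5  s6:2  s7:0  s8:0 — peak 5 ≤ 5.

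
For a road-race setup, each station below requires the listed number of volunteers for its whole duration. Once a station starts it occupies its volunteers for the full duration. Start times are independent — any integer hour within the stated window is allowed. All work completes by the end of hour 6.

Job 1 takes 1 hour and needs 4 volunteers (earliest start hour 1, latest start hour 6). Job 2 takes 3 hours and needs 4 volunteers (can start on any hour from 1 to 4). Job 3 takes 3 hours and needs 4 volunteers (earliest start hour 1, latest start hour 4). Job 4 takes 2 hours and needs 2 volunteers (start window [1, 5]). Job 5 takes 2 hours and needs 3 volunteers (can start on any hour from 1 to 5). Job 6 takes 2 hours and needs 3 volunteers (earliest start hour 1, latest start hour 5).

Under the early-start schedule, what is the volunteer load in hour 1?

20

At early start, hour 1 has: Job 1, Job 2, Job 3, Job 4, Job 5, Job 6.
Demand: 4 + 4 + 4 + 2 + 3 + 3 = 20.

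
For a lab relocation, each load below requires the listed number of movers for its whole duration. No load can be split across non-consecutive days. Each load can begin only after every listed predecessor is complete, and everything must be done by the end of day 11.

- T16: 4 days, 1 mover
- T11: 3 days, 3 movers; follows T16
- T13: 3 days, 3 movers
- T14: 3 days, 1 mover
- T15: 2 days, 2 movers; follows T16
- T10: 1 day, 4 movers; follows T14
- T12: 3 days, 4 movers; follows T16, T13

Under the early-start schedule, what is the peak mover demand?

9

Early-start schedule: T16@1, T11@5, T13@1, T14@1, T15@5, T10@4, T12@5.
Load per day: day 1: 5, day 2: 5, day 3: 5, day 4: 5, day 5: 9, day 6: 9, day 7: 7, day 8: 0, day 9: 0, day 10: 0, day 11: 0.
Peak is 9.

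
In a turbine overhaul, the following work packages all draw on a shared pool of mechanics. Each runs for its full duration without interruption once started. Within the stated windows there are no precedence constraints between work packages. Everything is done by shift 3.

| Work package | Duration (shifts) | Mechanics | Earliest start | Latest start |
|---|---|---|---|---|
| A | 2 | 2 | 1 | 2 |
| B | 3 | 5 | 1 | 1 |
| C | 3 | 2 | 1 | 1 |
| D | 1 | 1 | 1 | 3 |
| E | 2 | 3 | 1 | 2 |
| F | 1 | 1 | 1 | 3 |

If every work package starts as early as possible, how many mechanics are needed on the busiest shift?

14

Early-start schedule: A@1, B@1, C@1, D@1, E@1, F@1.
Load per shift: shift 1: 14, shift 2: 12, shift 3: 7.
Peak is 14.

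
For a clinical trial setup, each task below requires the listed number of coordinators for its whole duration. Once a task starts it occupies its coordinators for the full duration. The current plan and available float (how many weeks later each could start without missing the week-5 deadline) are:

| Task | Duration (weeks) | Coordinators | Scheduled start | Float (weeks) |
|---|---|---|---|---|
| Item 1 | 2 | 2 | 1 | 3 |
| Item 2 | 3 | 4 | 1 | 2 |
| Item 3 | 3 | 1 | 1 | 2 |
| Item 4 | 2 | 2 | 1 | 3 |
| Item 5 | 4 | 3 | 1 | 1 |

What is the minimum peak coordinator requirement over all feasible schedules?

Early-start (Item 1@1, Item 2@1, Item 3@1, Item 4@1, Item 5@1) gives peak 12: w1:12  w2:12  w3:8  w4:3  w5:0.
Shift Item 2→3.
Schedule Item 1@1, Item 2@3, Item 3@1, Item 4@1, Item 5@1: w1:8  w2:8  w3:8  w4:7  w5:4 — peak 8.

8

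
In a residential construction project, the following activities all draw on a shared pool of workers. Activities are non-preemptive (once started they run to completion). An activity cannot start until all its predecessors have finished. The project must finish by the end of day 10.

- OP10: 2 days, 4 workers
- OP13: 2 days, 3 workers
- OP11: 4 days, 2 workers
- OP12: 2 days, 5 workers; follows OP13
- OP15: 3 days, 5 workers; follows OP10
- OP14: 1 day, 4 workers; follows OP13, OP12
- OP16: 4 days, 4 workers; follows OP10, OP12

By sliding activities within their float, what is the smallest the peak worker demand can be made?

9

Early-start (OP10@1, OP13@1, OP11@1, OP12@3, OP15@3, OP14@5, OP16@5) gives peak 13: d1:9  d2:9  d3:12  d4:12  d5:13  d6:4  d7:4  d8:4  d9:0  d10:0.
Shift OP15→5, OP16→6.
Schedule OP10@1, OP13@1, OP11@1, OP12@3, OP15@5, OP14@5, OP16@6: d1:9  d2:9  d3:7  d4:7  d5:9  d6:9  d7:9  d8:4  d9:4  d10:0 — peak 9.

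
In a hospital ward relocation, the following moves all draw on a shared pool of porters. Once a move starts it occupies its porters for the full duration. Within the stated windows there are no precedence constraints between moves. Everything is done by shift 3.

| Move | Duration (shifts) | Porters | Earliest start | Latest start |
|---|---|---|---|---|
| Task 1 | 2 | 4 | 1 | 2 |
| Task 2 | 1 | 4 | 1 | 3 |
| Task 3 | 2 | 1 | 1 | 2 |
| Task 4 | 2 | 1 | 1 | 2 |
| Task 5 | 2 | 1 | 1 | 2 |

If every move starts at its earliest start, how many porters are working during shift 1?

11

At early start, shift 1 has: Task 1, Task 2, Task 3, Task 4, Task 5.
Demand: 4 + 4 + 1 + 1 + 1 = 11.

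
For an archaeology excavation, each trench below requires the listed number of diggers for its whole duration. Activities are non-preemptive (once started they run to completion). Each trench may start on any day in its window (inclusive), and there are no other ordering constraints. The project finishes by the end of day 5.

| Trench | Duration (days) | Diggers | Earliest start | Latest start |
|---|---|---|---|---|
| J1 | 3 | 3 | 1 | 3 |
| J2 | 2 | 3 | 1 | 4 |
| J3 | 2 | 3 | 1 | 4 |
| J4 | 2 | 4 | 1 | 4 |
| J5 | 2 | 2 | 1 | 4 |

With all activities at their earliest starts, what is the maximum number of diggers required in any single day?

15

Early-start schedule: J1@1, J2@1, J3@1, J4@1, J5@1.
Load per day: day 1: 15, day 2: 15, day 3: 3, day 4: 0, day 5: 0.
Peak is 15.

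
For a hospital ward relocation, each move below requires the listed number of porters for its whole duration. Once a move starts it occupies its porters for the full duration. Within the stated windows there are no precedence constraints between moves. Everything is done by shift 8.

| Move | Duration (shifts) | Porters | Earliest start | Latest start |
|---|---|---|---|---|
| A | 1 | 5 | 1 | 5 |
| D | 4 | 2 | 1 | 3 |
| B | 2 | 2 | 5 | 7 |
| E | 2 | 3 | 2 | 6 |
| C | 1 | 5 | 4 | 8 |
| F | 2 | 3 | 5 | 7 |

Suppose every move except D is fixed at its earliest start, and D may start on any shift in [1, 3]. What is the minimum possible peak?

D@1: s1:7  s2:5  s3:5  s4:7  s5:5  s6:5  s7:0  s8:0 → peak 7
D@2: s1:5  s2:5  s3:5  s4:7  s5:7  s6:5  s7:0  s8:0 → peak 7
D@3: s1:5  s2:3  s3:5  s4:7  s5:7  s6:7  s7:0  s8:0 → peak 7
Best is D@1, peak 7.

7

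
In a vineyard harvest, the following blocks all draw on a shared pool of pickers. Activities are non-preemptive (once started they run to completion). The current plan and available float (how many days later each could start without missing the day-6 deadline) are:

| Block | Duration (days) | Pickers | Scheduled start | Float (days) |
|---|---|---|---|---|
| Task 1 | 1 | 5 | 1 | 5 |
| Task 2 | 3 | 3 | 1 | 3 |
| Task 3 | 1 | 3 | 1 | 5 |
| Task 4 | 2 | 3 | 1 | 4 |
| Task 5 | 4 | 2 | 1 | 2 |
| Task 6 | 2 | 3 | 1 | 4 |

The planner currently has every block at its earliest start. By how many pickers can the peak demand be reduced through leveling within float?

11

Early-start peak: d1:19  d2:11  d3:5  d4:2  d5:0  d6:0 ⇒ 19.
Leveled (Task 1@1, Task 2@1, Task 3@2, Task 4@3, Task 5@2, Task 6@4): d1:8  d2:8  d3:8  d4:8  d5:5  d6:0 ⇒ 8.
Reduction 19 − 8 = 11.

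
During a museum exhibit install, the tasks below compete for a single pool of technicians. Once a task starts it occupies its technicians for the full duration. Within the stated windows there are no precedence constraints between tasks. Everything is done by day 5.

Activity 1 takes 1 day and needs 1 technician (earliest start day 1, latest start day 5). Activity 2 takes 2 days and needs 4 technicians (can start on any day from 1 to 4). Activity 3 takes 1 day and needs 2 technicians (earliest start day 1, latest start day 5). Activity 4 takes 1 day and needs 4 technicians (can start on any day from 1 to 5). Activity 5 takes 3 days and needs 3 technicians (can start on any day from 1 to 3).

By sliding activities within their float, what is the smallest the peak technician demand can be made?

7

Early-start (Activity 1@1, Activity 2@1, Activity 3@1, Activity 4@1, Activity 5@1) gives peak 14: d1:14  d2:7  d3:3  d4:0  d5:0.
Shift Activity 4→3, Activity 5→2.
Schedule Activity 1@1, Activity 2@1, Activity 3@1, Activity 4@3, Activity 5@2: d1:7  d2:7  d3:7  d4:3  d5:0 — peak 7.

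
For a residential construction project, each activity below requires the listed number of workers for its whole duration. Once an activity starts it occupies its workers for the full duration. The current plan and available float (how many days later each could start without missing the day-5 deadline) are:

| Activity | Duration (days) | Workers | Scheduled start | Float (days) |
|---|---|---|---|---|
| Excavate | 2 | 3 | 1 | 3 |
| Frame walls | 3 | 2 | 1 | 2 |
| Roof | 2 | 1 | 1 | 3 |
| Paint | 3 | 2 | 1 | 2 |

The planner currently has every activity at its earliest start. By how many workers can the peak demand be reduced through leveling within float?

4

Early-start peak: d1:8  d2:8  d3:4  d4:0  d5:0 ⇒ 8.
Leveled (Excavate@1, Frame walls@3, Roof@1, Paint@3): d1:4  d2:4  d3:4  d4:4  d5:4 ⇒ 4.
Reduction 8 − 4 = 4.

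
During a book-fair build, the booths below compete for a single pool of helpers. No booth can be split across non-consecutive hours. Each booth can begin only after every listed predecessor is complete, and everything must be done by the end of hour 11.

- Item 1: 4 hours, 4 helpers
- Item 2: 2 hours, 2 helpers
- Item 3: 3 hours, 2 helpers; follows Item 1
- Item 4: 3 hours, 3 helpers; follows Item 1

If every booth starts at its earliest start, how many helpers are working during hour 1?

At early start, hour 1 has: Item 1, Item 2.
Demand: 4 + 2 = 6.

6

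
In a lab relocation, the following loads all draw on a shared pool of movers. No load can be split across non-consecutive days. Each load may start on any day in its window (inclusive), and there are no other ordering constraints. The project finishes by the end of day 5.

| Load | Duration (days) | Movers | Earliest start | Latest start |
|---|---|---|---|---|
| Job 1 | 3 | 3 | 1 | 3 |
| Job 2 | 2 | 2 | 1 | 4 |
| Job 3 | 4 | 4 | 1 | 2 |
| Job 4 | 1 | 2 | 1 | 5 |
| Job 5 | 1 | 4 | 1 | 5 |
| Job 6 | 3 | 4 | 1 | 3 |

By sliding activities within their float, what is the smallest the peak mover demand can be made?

11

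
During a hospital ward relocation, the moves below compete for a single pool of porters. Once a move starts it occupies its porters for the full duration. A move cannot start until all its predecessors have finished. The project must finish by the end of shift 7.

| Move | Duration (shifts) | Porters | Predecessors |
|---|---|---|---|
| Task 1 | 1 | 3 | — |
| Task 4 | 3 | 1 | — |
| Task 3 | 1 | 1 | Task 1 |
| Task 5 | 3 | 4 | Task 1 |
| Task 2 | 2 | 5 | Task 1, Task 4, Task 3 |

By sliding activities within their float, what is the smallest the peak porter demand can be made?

Early-start (Task 1@1, Task 4@1, Task 3@2, Task 5@2, Task 2@4) gives peak 9: s1:4  s2:6  s3:5  s4:9  s5:5  s6:0  s7:0.
Shift Task 5→3, Task 2→6.
Schedule Task 1@1, Task 4@1, Task 3@2, Task 5@3, Task 2@6: s1:4  s2:2  s3:5  s4:4  s5:4  s6:5  s7:5 — peak 5.
Total porter-shifts = 29 over 7 shifts ⇒ peak ≥ ⌈29/7⌉ = 5, so 5 is optimal.

5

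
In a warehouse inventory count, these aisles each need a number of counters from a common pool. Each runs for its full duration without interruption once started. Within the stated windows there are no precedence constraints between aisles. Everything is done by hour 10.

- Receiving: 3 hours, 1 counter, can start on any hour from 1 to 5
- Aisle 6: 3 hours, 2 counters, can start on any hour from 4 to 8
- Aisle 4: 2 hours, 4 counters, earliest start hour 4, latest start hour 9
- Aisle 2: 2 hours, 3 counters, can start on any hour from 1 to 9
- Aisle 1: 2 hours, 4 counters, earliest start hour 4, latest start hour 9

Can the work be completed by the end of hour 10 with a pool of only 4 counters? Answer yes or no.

yes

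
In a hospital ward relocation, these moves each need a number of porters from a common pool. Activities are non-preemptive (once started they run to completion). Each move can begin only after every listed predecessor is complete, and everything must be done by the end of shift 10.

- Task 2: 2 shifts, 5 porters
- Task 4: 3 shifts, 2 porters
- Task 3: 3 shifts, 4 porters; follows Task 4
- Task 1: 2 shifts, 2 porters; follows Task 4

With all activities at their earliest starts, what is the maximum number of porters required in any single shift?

7

Early-start schedule: Task 2@1, Task 4@1, Task 3@4, Task 1@4.
Load per shift: shift 1: 7, shift 2: 7, shift 3: 2, shift 4: 6, shift 5: 6, shift 6: 4, shift 7: 0, shift 8: 0, shift 9: 0, shift 10: 0.
Peak is 7.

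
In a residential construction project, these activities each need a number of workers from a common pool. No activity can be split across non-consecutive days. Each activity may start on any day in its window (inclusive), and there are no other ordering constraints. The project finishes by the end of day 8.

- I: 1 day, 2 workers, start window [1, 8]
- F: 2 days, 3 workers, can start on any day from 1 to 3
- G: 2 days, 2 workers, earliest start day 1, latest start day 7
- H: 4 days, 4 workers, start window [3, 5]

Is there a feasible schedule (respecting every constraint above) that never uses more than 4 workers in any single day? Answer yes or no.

yes

Schedule I@1, F@3, G@1, H@5: d1:4  d2:2  d3:3  d4:3  d5:4  d6:4  d7:4  d8:4 — peak 4 ≤ 4.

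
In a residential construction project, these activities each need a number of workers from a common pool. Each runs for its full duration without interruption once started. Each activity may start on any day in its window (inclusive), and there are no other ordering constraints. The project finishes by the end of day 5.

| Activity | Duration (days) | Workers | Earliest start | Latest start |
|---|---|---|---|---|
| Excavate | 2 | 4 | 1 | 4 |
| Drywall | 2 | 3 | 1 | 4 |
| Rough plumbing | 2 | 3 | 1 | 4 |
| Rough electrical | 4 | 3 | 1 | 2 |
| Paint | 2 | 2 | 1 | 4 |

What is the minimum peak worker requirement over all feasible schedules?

9

Early-start (Excavate@1, Drywall@1, Rough plumbing@1, Rough electrical@1, Paint@1) gives peak 15: d1:15  d2:15  d3:3  d4:3  d5:0.
Shift Drywall→3, Rough plumbing→3.
Schedule Excavate@1, Drywall@3, Rough plumbing@3, Rough electrical@1, Paint@1: d1:9  d2:9  d3:9  d4:9  d5:0 — peak 9.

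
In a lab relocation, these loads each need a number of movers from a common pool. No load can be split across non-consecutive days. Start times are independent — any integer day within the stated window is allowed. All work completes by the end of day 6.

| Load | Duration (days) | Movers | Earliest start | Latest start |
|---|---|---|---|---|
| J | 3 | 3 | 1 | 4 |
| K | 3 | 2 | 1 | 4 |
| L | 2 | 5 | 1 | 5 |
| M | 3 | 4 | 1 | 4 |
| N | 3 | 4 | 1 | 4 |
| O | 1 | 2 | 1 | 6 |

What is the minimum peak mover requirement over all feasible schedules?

Early-start (J@1, K@1, L@1, M@1, N@1, O@1) gives peak 20: d1:20  d2:18  d3:13  d4:0  d5:0  d6:0.
Shift L→4, N→4, O→6.
Schedule J@1, K@1, L@4, M@1, N@4, O@6: d1:9  d2:9  d3:9  d4:9  d5:9  d6:6 — peak 9.
Total mover-days = 51 over 6 days ⇒ peak ≥ ⌈51/6⌉ = 9, so 9 is optimal.

9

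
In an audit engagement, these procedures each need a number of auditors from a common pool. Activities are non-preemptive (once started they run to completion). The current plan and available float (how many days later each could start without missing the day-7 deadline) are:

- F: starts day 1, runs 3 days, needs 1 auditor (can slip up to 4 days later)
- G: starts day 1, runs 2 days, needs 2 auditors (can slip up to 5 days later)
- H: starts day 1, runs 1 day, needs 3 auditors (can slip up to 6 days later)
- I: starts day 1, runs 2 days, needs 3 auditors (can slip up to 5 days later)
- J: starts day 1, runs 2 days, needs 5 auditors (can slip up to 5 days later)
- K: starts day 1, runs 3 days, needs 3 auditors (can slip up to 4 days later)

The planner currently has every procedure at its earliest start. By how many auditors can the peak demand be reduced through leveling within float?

11

Early-start peak: d1:17  d2:14  d3:4  d4:0  d5:0  d6:0  d7:0 ⇒ 17.
Leveled (F@1, G@1, H@1, I@4, J@6, K@2): d1:6  d2:6  d3:4  d4:6  d5:3  d6:5  d7:5 ⇒ 6.
Reduction 17 − 6 = 11.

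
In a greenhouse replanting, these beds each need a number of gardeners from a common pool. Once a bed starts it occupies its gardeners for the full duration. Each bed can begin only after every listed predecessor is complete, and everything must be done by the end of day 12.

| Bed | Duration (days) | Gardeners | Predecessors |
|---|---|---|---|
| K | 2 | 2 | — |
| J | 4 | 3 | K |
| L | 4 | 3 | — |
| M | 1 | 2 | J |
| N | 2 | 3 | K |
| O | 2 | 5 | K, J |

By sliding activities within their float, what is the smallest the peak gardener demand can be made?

5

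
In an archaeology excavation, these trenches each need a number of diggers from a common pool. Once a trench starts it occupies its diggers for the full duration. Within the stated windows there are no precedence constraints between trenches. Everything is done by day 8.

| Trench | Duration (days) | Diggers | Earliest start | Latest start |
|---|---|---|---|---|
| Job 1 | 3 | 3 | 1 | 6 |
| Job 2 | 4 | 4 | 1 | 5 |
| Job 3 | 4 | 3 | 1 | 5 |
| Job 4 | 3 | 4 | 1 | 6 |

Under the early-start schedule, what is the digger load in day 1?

At early start, day 1 has: Job 1, Job 2, Job 3, Job 4.
Demand: 3 + 4 + 3 + 4 = 14.

14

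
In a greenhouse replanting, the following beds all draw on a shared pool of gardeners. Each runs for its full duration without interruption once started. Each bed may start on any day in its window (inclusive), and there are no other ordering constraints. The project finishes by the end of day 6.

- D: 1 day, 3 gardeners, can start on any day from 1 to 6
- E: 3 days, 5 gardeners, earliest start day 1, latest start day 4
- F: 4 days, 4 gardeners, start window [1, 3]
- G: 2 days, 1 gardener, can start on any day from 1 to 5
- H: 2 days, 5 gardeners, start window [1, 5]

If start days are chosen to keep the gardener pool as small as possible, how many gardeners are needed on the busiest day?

9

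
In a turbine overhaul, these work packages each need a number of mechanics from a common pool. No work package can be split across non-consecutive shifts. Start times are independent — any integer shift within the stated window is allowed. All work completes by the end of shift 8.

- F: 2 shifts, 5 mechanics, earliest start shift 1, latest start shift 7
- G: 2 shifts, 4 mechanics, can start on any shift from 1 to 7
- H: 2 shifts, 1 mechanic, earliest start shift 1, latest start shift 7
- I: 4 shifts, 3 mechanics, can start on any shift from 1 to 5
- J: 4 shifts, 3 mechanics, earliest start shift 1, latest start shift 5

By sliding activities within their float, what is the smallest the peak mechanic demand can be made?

6

Early-start (F@1, G@1, H@1, I@1, J@1) gives peak 16: s1:16  s2:16  s3:6  s4:6  s5:0  s6:0  s7:0  s8:0.
Shift G→3, I→5, J→5.
Schedule F@1, G@3, H@1, I@5, J@5: s1:6  s2:6  s3:4  s4:4  s5:6  s6:6  s7:6  s8:6 — peak 6.
Total mechanic-shifts = 44 over 8 shifts ⇒ peak ≥ ⌈44/8⌉ = 6, so 6 is optimal.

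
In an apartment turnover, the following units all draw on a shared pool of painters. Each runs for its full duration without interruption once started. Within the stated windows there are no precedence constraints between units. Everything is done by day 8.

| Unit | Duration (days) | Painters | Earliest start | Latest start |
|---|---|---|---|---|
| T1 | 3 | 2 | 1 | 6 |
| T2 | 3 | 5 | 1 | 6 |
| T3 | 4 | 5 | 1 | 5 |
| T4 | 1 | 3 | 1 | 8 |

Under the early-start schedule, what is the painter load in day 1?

15

At early start, day 1 has: T1, T2, T3, T4.
Demand: 2 + 5 + 5 + 3 = 15.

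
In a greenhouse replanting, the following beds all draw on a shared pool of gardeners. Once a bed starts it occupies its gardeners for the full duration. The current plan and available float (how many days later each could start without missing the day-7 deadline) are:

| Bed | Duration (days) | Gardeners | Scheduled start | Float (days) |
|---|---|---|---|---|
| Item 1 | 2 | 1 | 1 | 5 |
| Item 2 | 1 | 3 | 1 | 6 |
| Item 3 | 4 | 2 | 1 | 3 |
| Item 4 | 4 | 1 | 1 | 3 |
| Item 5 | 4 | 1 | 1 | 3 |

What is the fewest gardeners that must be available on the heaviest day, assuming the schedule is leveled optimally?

4

Early-start (Item 1@1, Item 2@1, Item 3@1, Item 4@1, Item 5@1) gives peak 8: d1:8  d2:5  d3:4  d4:4  d5:0  d6:0  d7:0.
Shift Item 3→2, Item 4→2, Item 5→3.
Schedule Item 1@1, Item 2@1, Item 3@2, Item 4@2, Item 5@3: d1:4  d2:4  d3:4  d4:4  d5:4  d6:1  d7:0 — peak 4.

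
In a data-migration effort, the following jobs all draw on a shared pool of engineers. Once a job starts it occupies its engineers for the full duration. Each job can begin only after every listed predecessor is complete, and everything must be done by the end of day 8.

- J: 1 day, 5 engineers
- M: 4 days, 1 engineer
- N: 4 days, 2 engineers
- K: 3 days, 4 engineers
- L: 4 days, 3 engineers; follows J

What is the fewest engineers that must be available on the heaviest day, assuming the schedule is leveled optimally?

6

Early-start (J@1, M@1, N@1, K@1, L@2) gives peak 12: d1:12  d2:10  d3:10  d4:6  d5:3  d6:0  d7:0  d8:0.
Shift N→2, K→6.
Schedule J@1, M@1, N@2, K@6, L@2: d1:6  d2:6  d3:6  d4:6  d5:5  d6:4  d7:4  d8:4 — peak 6.
Total engineer-days = 41 over 8 days ⇒ peak ≥ ⌈41/8⌉ = 6, so 6 is optimal.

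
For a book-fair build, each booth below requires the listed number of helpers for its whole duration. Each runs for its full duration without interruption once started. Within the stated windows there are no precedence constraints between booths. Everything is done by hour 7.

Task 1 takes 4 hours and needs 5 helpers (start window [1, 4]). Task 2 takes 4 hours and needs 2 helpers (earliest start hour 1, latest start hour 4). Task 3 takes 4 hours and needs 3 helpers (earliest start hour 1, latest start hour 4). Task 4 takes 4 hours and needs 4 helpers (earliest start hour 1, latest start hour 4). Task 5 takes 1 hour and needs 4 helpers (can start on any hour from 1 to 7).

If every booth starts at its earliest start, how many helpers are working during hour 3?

At early start, hour 3 has: Task 1, Task 2, Task 3, Task 4.
Demand: 5 + 2 + 3 + 4 = 14.

14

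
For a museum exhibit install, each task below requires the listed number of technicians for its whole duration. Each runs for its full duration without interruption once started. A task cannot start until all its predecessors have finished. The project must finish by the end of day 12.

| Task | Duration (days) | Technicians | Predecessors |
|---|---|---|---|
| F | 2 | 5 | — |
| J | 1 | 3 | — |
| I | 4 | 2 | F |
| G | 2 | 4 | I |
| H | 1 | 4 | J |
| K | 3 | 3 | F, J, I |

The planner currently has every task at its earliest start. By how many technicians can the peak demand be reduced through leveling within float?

4

Early-start peak: d1:8  d2:9  d3:2  d4:2  d5:2  d6:2  d7:7  d8:7  d9:3  d10:0  d11:0  d12:0 ⇒ 9.
Leveled (F@1, J@3, I@3, G@7, H@9, K@10): d1:5  d2:5  d3:5  d4:2  d5:2  d6:2  d7:4  d8:4  d9:4  d10:3  d11:3  d12:3 ⇒ 5.
Reduction 9 − 5 = 4.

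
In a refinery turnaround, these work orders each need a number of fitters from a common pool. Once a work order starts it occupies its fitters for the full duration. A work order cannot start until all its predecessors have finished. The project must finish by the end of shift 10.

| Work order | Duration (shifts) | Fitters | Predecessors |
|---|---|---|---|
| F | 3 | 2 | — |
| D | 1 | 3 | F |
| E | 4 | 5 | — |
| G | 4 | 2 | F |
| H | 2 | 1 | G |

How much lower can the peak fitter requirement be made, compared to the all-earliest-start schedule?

3

Early-start peak: s1:7  s2:7  s3:7  s4:10  s5:2  s6:2  s7:2  s8:1  s9:1  s10:0 ⇒ 10.
Leveled (F@1, D@4, E@5, G@4, H@8): s1:2  s2:2  s3:2  s4:5  s5:7  s6:7  s7:7  s8:6  s9:1  s10:0 ⇒ 7.
Reduction 10 − 7 = 3.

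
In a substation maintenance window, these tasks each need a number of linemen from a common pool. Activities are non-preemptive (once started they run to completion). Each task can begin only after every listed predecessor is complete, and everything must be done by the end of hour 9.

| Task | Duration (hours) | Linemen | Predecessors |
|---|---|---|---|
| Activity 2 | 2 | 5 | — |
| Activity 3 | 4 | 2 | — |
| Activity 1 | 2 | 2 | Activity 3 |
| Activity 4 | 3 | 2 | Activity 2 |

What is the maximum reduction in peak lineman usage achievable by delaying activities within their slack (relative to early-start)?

2

Early-start peak: h1:7  h2:7  h3:4  h4:4  h5:4  h6:2  h7:0  h8:0  h9:0 ⇒ 7.
Leveled (Activity 2@1, Activity 3@3, Activity 1@7, Activity 4@3): h1:5  h2:5  h3:4  h4:4  h5:4  h6:2  h7:2  h8:2  h9:0 ⇒ 5.
Reduction 7 − 5 = 2.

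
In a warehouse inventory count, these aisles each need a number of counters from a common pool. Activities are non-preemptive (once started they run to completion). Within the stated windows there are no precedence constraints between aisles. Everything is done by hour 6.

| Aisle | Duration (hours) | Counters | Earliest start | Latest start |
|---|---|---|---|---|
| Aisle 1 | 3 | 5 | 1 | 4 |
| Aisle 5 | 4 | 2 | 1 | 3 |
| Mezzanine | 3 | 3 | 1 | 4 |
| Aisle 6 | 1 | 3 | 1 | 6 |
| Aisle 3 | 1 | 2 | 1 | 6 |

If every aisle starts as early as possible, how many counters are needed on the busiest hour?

Early-start schedule: Aisle 1@1, Aisle 5@1, Mezzanine@1, Aisle 6@1, Aisle 3@1.
Load per hour: hour 1: 15, hour 2: 10, hour 3: 10, hour 4: 2, hour 5: 0, hour 6: 0.
Peak is 15.

15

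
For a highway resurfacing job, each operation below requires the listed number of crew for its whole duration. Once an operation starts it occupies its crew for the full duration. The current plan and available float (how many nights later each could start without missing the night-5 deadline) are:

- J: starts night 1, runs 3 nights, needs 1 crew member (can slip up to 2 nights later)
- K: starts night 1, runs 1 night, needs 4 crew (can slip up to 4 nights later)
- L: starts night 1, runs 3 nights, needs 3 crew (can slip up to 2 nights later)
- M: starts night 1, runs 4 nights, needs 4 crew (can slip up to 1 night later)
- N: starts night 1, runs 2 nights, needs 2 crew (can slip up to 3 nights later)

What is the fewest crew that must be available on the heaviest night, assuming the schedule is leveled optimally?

8

Early-start (J@1, K@1, L@1, M@1, N@1) gives peak 14: n1:14  n2:10  n3:8  n4:4  n5:0.
Shift M→2, N→4.
Schedule J@1, K@1, L@1, M@2, N@4: n1:8  n2:8  n3:8  n4:6  n5:6 — peak 8.
Total crew member-nights = 36 over 5 nights ⇒ peak ≥ ⌈36/5⌉ = 8, so 8 is optimal.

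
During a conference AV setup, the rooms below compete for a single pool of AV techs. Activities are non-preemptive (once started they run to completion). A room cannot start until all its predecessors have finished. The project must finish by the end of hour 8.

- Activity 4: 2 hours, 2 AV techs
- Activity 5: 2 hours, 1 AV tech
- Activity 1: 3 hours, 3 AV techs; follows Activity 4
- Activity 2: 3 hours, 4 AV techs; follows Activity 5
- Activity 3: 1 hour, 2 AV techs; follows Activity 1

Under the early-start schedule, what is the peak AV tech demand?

Early-start schedule: Activity 4@1, Activity 5@1, Activity 1@3, Activity 2@3, Activity 3@6.
Load per hour: hour 1: 3, hour 2: 3, hour 3: 7, hour 4: 7, hour 5: 7, hour 6: 2, hour 7: 0, hour 8: 0.
Peak is 7.

7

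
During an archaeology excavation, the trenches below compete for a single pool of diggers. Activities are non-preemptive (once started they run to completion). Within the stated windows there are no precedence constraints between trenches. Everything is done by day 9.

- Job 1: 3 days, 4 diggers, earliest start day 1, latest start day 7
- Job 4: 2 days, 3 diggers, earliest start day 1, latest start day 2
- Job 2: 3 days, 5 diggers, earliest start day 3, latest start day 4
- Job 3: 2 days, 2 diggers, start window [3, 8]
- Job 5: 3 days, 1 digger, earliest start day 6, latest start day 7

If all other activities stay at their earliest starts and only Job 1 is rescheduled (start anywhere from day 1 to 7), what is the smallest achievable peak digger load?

7

Job 1@1: d1:7  d2:7  d3:11  d4:7  d5:5  d6:1  d7:1  d8:1  d9:0 → peak 11
Job 1@2: d1:3  d2:7  d3:11  d4:11  d5:5  d6:1  d7:1  d8:1  d9:0 → peak 11
Job 1@3: d1:3  d2:3  d3:11  d4:11  d5:9  d6:1  d7:1  d8:1  d9:0 → peak 11
Job 1@4: d1:3  d2:3  d3:7  d4:11  d5:9  d6:5  d7:1  d8:1  d9:0 → peak 11
Job 1@5: d1:3  d2:3  d3:7  d4:7  d5:9  d6:5  d7:5  d8:1  d9:0 → peak 9
Job 1@6: d1:3  d2:3  d3:7  d4:7  d5:5  d6:5  d7:5  d8:5  d9:0 → peak 7
Job 1@7: d1:3  d2:3  d3:7  d4:7  d5:5  d6:1  d7:5  d8:5  d9:4 → peak 7
Best is Job 1@6, peak 7.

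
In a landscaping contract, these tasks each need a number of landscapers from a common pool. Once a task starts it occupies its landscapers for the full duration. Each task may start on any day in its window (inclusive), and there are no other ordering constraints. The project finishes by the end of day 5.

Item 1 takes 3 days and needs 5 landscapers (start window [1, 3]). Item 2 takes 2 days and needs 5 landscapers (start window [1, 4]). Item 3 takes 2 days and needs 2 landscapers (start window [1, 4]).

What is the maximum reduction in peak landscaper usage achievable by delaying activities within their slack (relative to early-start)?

5

Early-start peak: d1:12  d2:12  d3:5  d4:0  d5:0 ⇒ 12.
Leveled (Item 1@1, Item 2@4, Item 3@1): d1:7  d2:7  d3:5  d4:5  d5:5 ⇒ 7.
Reduction 12 − 7 = 5.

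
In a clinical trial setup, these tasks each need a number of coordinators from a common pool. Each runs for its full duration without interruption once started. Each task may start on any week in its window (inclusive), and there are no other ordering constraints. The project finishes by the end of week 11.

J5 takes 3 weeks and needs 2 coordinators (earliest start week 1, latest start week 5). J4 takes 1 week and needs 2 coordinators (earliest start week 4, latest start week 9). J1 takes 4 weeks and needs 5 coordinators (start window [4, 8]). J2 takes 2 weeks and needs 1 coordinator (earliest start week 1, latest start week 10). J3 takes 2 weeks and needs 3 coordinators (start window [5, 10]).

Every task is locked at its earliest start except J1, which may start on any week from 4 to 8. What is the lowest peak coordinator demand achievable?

J1@4: w1:3  w2:3  w3:2  w4:7  w5:8  w6:8  w7:5  w8:0  w9:0  w10:0  w11:0 → peak 8
J1@5: w1:3  w2:3  w3:2  w4:2  w5:8  w6:8  w7:5  w8:5  w9:0  w10:0  w11:0 → peak 8
J1@6: w1:3  w2:3  w3:2  w4:2  w5:3  w6:8  w7:5  w8:5  w9:5  w10:0  w11:0 → peak 8
J1@7: w1:3  w2:3  w3:2  w4:2  w5:3  w6:3  w7:5  w8:5  w9:5  w10:5  w11:0 → peak 5
J1@8: w1:3  w2:3  w3:2  w4:2  w5:3  w6:3  w7:0  w8:5  w9:5  w10:5  w11:5 → peak 5
Best is J1@7, peak 5.

5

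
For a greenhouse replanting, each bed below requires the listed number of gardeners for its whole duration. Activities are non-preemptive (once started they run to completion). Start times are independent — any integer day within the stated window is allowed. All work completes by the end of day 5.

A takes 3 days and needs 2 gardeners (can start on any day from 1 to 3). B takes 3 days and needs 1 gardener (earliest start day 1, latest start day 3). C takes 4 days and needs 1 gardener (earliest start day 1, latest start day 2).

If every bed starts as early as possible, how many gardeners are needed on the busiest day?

Early-start schedule: A@1, B@1, C@1.
Load per day: day 1: 4, day 2: 4, day 3: 4, day 4: 1, day 5: 0.
Peak is 4.

4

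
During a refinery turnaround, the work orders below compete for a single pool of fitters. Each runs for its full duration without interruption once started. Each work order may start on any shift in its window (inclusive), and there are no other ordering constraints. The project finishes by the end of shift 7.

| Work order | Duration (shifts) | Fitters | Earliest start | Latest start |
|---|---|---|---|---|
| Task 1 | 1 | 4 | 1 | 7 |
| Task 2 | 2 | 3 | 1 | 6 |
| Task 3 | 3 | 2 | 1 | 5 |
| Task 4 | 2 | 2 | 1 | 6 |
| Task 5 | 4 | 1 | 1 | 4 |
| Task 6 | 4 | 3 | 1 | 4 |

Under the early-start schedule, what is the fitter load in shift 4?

4

At early start, shift 4 has: Task 5, Task 6.
Demand: 1 + 3 = 4.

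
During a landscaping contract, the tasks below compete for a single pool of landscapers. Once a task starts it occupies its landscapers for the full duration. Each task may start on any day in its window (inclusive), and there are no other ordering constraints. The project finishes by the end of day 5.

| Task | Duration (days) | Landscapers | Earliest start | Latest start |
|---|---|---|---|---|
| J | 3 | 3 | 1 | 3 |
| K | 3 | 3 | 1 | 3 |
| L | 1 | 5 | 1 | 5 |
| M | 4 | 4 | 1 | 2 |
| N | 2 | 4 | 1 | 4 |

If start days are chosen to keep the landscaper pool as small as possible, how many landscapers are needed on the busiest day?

Early-start (J@1, K@1, L@1, M@1, N@1) gives peak 19: d1:19  d2:14  d3:10  d4:4  d5:0.
Shift L→5, N→4.
Schedule J@1, K@1, L@5, M@1, N@4: d1:10  d2:10  d3:10  d4:8  d5:9 — peak 10.
Total landscaper-days = 47 over 5 days ⇒ peak ≥ ⌈47/5⌉ = 10, so 10 is optimal.

10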